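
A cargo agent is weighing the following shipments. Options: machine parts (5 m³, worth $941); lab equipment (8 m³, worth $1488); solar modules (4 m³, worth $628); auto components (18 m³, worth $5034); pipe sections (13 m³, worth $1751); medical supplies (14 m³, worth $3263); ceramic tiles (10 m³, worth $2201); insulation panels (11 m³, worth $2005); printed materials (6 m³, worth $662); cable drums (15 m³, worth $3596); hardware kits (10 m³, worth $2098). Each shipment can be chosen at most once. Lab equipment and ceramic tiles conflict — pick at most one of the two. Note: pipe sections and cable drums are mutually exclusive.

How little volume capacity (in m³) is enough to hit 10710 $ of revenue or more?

43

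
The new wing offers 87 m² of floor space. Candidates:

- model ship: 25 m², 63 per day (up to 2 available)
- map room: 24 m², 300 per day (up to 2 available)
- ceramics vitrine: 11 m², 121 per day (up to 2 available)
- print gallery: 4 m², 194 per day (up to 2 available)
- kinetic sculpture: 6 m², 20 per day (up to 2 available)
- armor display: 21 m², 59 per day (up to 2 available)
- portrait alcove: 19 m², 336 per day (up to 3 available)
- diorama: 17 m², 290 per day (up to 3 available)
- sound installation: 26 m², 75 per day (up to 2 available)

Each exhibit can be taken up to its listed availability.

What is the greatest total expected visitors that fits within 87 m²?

1686

2×print gallery + 3×portrait alcove + diorama uses 82 of the 87 m² and totals 1686.
The spare 5 m² is too small for any remaining exhibit, and no exchange beats 1686.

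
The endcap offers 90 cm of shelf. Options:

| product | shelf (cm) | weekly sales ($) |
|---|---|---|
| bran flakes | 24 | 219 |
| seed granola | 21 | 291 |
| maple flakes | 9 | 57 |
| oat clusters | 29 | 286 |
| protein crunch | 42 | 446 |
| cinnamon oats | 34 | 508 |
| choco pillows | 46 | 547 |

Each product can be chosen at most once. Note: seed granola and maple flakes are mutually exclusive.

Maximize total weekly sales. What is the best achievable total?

1112

Taking the top-ratio products first gives seed granola + oat clusters + cinnamon oats for 1085 (84 cm).
The 50 cm tied up in seed granola and oat clusters is better spent on maple flakes + choco pillows — total rises to 1112 (89 cm).
Runner-up seed granola + oat clusters + cinnamon oats tops out at 1085.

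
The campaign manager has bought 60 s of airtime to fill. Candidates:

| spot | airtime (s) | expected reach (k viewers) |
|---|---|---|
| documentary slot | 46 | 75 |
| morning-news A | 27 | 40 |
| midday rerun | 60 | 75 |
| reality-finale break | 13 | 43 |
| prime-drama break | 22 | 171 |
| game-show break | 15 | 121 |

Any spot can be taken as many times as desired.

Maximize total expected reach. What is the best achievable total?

484

Ranking by ratio (expected reach/s): game-show break 8.07, prime-drama break 7.77, reality-finale break 3.31, documentary slot 1.63.
4×game-show break uses 60 of the 60 s and totals 484.
Nothing else within 60 s beats 484.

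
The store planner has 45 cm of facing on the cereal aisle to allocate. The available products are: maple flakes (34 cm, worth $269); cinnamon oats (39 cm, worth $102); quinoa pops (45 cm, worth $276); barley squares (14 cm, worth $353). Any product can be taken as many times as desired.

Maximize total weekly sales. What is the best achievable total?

1059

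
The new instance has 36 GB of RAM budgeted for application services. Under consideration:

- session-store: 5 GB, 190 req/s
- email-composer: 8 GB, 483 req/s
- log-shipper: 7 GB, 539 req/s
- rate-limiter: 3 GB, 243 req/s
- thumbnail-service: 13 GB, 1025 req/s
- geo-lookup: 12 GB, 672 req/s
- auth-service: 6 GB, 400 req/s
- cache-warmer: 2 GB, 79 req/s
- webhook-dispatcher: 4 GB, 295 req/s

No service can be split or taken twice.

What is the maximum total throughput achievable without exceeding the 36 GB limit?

The ratio heuristic lands on log-shipper + rate-limiter + thumbnail-service + auth-service + cache-warmer + webhook-dispatcher (2581) but leaves 1 GB idle.
Dropping auth-service and cache-warmer frees 8 GB; slotting in email-composer (8 GB) lifts the total to 2585 at 35 GB.
Runner-up log-shipper + rate-limiter + thumbnail-service + auth-service + cache-warmer + webhook-dispatcher tops out at 2581.

2585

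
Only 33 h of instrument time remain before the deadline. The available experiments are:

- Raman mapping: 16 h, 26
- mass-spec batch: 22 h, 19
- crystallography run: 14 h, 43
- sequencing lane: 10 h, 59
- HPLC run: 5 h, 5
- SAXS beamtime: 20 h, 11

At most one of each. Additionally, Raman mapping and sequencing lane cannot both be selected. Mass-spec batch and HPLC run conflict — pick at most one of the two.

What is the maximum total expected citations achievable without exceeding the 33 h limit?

Taking crystallography run + sequencing lane + HPLC run: 29 h used, 107 in expected citations.
Every other selection either busts 33 h or breaks a pairing rule or fails to beat 107.

107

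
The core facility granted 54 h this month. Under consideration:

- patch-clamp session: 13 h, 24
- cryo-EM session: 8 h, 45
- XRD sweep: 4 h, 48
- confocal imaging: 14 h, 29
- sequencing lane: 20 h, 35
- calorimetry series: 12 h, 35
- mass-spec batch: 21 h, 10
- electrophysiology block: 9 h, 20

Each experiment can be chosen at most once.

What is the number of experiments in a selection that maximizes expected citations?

Best achievable expected citations is 183.
One optimal bundle: cryo-EM session + XRD sweep + sequencing lane + calorimetry series + electrophysiology block (53 h).
All optima have 5 experiments.

5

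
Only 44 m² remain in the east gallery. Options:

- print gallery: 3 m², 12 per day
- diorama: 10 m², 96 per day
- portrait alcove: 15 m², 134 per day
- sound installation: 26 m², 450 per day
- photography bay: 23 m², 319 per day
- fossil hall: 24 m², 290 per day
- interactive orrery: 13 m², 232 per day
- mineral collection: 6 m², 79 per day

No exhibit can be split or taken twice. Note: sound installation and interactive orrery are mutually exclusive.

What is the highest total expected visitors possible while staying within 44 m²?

630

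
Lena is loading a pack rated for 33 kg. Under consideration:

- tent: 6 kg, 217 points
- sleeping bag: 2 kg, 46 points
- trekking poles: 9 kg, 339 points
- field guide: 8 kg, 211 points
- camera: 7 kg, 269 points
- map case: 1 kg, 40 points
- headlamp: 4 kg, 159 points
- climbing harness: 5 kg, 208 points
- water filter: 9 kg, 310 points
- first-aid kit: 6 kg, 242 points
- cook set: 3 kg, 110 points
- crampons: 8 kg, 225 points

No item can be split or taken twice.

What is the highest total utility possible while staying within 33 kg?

1275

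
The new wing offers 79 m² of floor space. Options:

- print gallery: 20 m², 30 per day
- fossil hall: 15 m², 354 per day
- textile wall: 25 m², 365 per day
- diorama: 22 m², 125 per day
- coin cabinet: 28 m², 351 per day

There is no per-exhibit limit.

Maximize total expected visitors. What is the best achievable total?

1770

Taking 5×fossil hall: 75 m² used, 1770 in expected visitors.
No other feasible combination exceeds 1770.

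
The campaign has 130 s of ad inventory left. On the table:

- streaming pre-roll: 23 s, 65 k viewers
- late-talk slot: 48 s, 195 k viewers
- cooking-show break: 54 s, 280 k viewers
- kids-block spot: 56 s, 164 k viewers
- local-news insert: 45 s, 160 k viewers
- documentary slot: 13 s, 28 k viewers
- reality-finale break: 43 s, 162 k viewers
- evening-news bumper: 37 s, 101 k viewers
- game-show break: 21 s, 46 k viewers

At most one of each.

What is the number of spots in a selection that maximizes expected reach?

Best achievable expected reach is 540.
One optimal bundle: streaming pre-roll + late-talk slot + cooking-show break (125 s).
Every optimal selection uses 3 spots.

3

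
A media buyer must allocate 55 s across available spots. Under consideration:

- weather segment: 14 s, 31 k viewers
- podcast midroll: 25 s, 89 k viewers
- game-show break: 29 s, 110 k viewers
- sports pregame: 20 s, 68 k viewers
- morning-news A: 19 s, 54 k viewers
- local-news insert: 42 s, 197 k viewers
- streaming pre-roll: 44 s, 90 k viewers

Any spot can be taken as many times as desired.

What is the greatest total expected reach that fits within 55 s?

199

Greedy by ratio would take local-news insert: 42 s used, total 197.
Dropping local-news insert frees 42 s; slotting in podcast midroll + game-show break (54 s) lifts the total to 199 at 54 s.
That's the maximum — no swap from here does better than 199.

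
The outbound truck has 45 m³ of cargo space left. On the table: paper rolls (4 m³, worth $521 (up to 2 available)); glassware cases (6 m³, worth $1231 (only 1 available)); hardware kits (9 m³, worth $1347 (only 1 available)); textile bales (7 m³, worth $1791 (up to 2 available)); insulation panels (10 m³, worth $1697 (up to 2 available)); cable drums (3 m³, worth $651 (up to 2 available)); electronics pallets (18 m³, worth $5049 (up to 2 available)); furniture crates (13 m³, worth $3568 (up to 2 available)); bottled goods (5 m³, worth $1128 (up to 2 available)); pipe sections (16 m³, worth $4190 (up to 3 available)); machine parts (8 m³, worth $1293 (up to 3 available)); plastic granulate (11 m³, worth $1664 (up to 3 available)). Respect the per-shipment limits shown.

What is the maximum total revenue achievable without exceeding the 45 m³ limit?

12199

Ranking by ratio (revenue/m³): electronics pallets 280.50, furniture crates 274.46, pipe sections 261.88.
Taking the top-ratio shipments first gives textile bales + 2×electronics pallets for 11889 (43 m³).
The 18 m³ tied up in electronics pallets is better spent on textile bales + furniture crates — total rises to 12199 (45 m³).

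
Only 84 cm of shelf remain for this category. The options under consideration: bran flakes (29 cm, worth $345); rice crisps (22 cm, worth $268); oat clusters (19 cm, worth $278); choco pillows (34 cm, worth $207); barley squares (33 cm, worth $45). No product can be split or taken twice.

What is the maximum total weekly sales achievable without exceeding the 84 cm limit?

891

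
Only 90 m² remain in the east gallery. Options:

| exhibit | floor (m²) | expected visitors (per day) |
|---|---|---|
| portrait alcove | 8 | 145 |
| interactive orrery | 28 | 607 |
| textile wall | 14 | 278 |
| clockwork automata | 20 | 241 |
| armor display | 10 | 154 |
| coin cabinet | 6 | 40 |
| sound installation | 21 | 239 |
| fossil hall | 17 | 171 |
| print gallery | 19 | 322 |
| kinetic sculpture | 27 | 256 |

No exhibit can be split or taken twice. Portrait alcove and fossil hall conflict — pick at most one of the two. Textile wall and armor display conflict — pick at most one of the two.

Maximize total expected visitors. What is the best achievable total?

1593

Density check — interactive orrery 21.68, textile wall 19.86, portrait alcove 18.12 are the best per m².
Taking portrait alcove + interactive orrery + textile wall + clockwork automata + print gallery: 89 m² used, 1593 in expected visitors.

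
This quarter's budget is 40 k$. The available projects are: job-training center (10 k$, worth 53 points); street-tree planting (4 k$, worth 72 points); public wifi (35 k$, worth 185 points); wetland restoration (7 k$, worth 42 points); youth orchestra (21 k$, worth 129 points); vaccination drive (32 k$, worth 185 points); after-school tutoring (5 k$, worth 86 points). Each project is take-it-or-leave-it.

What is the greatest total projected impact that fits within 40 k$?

Density check — street-tree planting 18.00, after-school tutoring 17.20, youth orchestra 6.14 are the best per k$.
Filling by ratio: street-tree planting + wetland restoration + youth orchestra + after-school tutoring for 329, with 3 k$ left unused.
The 7 k$ tied up in wetland restoration is better spent on job-training center — total rises to 340 (40 k$).

340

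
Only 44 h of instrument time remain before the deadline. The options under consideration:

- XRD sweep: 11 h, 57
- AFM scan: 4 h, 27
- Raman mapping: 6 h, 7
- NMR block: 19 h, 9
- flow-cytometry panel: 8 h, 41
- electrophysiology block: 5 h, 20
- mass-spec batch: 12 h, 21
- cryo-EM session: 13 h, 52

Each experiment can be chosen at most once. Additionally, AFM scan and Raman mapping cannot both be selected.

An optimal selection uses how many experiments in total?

5

Best achievable expected citations is 197.
XRD sweep + AFM scan + flow-cytometry panel + electrophysiology block + cryo-EM session hits 197 at 41 h.
Every optimal selection uses 5 experiments.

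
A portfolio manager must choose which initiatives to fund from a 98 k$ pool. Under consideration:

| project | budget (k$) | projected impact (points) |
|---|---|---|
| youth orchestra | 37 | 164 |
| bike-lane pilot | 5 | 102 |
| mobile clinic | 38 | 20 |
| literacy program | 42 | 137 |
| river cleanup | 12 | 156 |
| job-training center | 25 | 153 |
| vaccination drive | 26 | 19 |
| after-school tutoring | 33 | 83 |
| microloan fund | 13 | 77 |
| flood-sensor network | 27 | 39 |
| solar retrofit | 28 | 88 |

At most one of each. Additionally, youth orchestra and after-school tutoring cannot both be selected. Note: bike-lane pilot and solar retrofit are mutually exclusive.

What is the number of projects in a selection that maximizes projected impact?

Best achievable projected impact is 652.
One optimal bundle: youth orchestra + bike-lane pilot + river cleanup + job-training center + microloan fund (92 k$).
All optima have 5 projects.

5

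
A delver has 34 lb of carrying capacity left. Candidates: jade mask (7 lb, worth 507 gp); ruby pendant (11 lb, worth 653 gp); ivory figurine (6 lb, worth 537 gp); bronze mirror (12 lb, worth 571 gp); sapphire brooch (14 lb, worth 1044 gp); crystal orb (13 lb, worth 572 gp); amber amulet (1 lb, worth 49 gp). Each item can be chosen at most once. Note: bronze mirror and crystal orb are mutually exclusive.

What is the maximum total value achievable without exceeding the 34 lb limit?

Ranking by ratio (value/lb): ivory figurine 89.50, sapphire brooch 74.57, jade mask 72.43.
Taking the top-ratio items first gives jade mask + ivory figurine + sapphire brooch + amber amulet for 2137 (28 lb).
Dropping jade mask frees 7 lb; slotting in ruby pendant (11 lb) lifts the total to 2283 at 32 lb.
No other feasible combination exceeds 2283.

2283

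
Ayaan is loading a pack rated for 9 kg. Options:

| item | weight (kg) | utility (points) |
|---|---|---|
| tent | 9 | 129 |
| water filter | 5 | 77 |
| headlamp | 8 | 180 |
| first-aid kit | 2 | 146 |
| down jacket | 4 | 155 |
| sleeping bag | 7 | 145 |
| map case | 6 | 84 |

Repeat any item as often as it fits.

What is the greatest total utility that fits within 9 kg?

584

By utility per kg: first-aid kit 73.00, down jacket 38.75, headlamp 22.50 lead.
Best packing: 4×first-aid kit — 8 kg, 584 total.
Every other selection either busts 9 kg or fails to beat 584.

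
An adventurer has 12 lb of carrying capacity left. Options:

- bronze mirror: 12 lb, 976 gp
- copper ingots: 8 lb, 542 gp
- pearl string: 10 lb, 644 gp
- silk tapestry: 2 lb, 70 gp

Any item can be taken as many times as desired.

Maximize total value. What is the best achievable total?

976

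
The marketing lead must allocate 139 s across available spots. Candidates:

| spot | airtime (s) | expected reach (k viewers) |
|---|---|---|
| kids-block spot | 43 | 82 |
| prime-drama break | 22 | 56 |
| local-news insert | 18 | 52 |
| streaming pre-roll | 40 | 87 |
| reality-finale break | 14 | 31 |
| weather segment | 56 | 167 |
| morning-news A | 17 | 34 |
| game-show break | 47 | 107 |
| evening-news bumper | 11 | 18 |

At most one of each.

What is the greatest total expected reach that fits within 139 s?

Greedy by ratio would take prime-drama break + local-news insert + reality-finale break + weather segment + morning-news A + evening-news bumper: 138 s used, total 358.
The 42 s tied up in reality-finale break and morning-news A and evening-news bumper is better spent on streaming pre-roll — total rises to 362 (136 s).
Nothing else within 139 s beats 362.

362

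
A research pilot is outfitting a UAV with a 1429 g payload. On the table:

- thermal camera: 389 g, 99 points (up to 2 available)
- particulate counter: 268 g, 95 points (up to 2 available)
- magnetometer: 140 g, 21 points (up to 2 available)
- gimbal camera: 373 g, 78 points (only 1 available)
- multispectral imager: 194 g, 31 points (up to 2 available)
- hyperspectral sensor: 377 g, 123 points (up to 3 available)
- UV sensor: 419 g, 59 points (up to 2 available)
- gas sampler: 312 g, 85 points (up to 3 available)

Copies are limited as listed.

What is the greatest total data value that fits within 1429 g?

Density check — particulate counter 0.35, hyperspectral sensor 0.33, gas sampler 0.27 are the best per g.
Taking the top-ratio sensors first gives 2×particulate counter + 2×hyperspectral sensor for 436 (1290 g).
Dropping particulate counter frees 268 g; slotting in hyperspectral sensor (377 g) lifts the total to 464 at 1399 g.
Every other selection either busts 1429 g or exceeds an availability limit or fails to beat 464.

464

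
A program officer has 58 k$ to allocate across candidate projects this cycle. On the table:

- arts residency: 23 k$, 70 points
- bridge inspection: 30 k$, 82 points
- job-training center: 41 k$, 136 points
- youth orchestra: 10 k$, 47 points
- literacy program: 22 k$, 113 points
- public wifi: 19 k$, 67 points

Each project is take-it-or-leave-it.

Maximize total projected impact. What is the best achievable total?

230

Greedy by ratio would take youth orchestra + literacy program + public wifi: 51 k$ used, total 227.
Dropping public wifi frees 19 k$; slotting in arts residency (23 k$) lifts the total to 230 at 55 k$.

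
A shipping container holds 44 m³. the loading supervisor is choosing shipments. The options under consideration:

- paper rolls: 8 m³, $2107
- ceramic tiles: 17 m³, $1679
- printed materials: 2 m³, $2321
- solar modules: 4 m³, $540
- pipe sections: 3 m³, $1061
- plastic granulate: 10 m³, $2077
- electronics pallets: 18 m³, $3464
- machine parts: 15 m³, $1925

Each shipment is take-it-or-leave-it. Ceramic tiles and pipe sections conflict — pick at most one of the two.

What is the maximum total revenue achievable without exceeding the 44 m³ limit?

11030

Ranking by ratio (revenue/m³): printed materials 1160.50, pipe sections 353.67, paper rolls 263.38, plastic granulate 207.70.
Best packing: paper rolls + printed materials + pipe sections + plastic granulate + electronics pallets — 41 m³, 11030 total.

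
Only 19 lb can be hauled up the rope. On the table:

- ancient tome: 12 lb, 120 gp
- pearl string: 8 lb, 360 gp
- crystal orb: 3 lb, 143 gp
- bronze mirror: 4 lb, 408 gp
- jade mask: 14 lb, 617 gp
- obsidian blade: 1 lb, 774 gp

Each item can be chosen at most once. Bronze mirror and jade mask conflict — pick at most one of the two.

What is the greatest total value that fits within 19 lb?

Density check — obsidian blade 774.00, bronze mirror 102.00, crystal orb 47.67, pearl string 45.00 are the best per lb.
Pearl string + crystal orb + bronze mirror + obsidian blade uses 16 of the 19 lb and totals 1685.

1685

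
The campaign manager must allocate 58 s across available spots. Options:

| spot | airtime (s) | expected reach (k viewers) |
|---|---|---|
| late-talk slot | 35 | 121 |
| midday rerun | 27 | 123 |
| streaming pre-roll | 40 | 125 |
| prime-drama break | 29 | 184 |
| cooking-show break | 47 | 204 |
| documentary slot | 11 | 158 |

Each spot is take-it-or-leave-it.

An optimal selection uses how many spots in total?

2

The maximum expected reach within 58 s is 362.
For example cooking-show break + documentary slot achieves it, using 58 s.
All optima have 2 spots.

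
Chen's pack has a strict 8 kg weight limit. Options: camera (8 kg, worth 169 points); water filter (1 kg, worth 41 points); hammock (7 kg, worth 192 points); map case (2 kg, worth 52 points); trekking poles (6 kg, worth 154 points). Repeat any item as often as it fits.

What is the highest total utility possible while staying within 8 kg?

Density check — water filter 41.00, hammock 27.43, map case 26.00 are the best per kg.
The ratio ordering already packs tightly: 8×water filter, 8 kg, 328.

328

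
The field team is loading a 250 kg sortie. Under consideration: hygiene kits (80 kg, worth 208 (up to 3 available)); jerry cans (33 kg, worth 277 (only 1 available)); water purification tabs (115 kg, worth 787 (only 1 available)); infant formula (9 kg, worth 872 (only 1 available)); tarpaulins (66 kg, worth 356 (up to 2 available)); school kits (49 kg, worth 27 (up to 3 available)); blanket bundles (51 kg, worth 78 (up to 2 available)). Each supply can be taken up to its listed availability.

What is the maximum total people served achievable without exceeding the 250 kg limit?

Jerry cans + water purification tabs + infant formula + tarpaulins uses 223 of the 250 kg and totals 2292.

2292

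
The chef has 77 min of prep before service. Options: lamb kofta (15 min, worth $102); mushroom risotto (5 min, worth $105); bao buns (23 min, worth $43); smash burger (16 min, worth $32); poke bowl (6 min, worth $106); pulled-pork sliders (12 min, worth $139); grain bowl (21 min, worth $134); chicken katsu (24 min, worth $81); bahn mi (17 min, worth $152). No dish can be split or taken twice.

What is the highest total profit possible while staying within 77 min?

738

Density check — mushroom risotto 21.00, poke bowl 17.67, pulled-pork sliders 11.58, bahn mi 8.94 are the best per min.
Taking lamb kofta + mushroom risotto + poke bowl + pulled-pork sliders + grain bowl + bahn mi: 76 min used, 738 in profit.
Runner-up mushroom risotto + smash burger + poke bowl + pulled-pork sliders + grain bowl + bahn mi tops out at 668.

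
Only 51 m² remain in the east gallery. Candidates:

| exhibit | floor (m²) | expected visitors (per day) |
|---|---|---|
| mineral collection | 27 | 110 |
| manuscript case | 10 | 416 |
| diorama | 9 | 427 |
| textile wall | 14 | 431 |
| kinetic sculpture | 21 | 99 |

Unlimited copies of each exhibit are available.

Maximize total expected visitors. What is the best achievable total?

2139

A density-first pass picks 5×diorama — 2135 at 45 m².
The 9 m² tied up in diorama is better spent on textile wall — total rises to 2139 (50 m²).
No other feasible combination exceeds 2139.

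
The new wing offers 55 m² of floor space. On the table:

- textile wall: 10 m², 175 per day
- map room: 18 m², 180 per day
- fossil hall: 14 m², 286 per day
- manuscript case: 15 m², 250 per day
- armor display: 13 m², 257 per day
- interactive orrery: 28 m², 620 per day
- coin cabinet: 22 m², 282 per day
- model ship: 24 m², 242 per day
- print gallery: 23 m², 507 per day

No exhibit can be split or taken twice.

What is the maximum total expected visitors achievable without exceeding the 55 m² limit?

1163

Filling by ratio: interactive orrery + print gallery for 1127, with 4 m² left unused.
The 23 m² tied up in print gallery is better spent on fossil hall + armor display — total rises to 1163 (55 m²).
Every other selection either busts 55 m² or fails to beat 1163.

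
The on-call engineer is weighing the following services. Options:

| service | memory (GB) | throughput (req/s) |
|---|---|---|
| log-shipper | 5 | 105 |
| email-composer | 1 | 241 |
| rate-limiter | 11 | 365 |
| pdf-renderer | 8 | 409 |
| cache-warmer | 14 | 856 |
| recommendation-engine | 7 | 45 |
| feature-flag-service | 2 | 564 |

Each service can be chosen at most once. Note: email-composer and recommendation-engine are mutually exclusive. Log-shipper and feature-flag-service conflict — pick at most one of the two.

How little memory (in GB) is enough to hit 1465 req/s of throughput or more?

17

Need the lightest bundle worth ≥ 1465.
email-composer + cache-warmer + feature-flag-service: 1661 throughput at 17 GB.
No combination under 17 GB hits 1465.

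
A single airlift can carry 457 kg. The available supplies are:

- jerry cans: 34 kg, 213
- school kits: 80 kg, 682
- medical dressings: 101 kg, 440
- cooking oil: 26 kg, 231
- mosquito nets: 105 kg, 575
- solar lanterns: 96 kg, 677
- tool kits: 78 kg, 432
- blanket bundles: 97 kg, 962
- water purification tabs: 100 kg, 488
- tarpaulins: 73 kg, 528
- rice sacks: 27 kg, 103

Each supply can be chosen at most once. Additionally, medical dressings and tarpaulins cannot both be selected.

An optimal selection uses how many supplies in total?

Best achievable people served is 3512.
school kits + cooking oil + solar lanterns + tool kits + blanket bundles + tarpaulins hits 3512 at 450 kg.
Every optimal selection uses 6 supplies.

6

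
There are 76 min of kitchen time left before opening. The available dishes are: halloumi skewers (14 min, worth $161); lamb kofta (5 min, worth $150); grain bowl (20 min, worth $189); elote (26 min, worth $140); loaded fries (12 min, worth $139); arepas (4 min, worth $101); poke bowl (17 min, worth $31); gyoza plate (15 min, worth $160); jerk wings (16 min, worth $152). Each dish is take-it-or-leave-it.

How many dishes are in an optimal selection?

6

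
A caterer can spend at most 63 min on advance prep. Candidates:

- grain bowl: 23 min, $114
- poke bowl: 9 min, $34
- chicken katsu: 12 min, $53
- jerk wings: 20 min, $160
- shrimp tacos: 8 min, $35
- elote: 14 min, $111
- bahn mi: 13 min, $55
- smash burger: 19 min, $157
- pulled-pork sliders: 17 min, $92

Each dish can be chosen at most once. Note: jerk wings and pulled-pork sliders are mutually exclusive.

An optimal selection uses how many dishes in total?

Optimal total is 463.
For example jerk wings + shrimp tacos + elote + smash burger achieves it, using 61 min.
All optima have 4 dishes.

4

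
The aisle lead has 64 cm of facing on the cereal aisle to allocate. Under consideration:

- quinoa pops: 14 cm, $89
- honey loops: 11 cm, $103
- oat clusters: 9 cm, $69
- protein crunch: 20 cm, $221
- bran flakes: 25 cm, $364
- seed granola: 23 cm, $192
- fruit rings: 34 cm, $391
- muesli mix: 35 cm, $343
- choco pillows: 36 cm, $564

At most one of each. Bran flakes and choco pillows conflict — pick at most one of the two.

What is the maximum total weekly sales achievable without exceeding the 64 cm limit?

Best packing: protein crunch + choco pillows — 56 cm, 785 total.

785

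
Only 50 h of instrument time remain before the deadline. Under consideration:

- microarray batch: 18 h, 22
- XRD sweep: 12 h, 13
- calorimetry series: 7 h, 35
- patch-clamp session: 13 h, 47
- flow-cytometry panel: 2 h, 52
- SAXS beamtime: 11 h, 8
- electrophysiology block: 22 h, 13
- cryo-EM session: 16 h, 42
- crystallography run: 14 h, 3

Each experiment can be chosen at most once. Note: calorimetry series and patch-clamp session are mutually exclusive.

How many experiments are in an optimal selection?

4

Best achievable expected citations is 163.
For example microarray batch + patch-clamp session + flow-cytometry panel + cryo-EM session achieves it, using 49 h.
All optima have 4 experiments.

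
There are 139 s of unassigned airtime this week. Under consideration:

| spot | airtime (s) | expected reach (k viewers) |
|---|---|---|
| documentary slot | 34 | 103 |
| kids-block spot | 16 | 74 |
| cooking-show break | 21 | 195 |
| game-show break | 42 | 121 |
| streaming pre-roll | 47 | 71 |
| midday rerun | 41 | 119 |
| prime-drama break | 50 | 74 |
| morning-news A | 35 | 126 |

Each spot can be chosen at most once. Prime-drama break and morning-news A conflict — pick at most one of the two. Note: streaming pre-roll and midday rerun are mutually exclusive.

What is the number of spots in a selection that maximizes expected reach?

Optimal total is 561.
For example cooking-show break + game-show break + midday rerun + morning-news A achieves it, using 139 s.
Every optimal selection uses 4 spots.

4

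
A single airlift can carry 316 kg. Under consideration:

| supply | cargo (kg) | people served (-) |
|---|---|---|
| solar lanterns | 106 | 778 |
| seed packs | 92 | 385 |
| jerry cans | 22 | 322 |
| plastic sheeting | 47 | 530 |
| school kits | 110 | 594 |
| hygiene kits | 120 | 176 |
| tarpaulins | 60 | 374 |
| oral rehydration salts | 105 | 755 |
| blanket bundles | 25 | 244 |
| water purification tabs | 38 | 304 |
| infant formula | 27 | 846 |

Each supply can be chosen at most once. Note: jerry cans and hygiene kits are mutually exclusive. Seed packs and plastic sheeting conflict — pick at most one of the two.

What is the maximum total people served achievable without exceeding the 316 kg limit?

By people served per kg: infant formula 31.33, jerry cans 14.64, plastic sheeting 11.28, blanket bundles 9.76 lead.
Taking the top-ratio supplies first gives solar lanterns + jerry cans + plastic sheeting + blanket bundles + water purification tabs + infant formula for 3024 (265 kg).
Replace blanket bundles and water purification tabs with oral rehydration salts: the trade gains 207 net, giving 3231 at 307 kg.
No other feasible combination exceeds 3231.

3231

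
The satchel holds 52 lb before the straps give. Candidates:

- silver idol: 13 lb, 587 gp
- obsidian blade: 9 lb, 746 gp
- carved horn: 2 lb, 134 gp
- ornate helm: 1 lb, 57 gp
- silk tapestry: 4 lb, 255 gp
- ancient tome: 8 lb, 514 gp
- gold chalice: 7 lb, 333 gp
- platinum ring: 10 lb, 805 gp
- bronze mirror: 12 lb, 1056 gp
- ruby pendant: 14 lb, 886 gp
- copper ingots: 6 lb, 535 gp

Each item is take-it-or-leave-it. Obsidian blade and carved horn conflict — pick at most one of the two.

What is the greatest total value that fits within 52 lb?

4085

Ranking by ratio (value/lb): copper ingots 89.17, bronze mirror 88.00, obsidian blade 82.89.
Taking obsidian blade + ornate helm + platinum ring + bronze mirror + ruby pendant + copper ingots: 52 lb used, 4085 in value.
That's the maximum — no feasible swap from here does better than 4085.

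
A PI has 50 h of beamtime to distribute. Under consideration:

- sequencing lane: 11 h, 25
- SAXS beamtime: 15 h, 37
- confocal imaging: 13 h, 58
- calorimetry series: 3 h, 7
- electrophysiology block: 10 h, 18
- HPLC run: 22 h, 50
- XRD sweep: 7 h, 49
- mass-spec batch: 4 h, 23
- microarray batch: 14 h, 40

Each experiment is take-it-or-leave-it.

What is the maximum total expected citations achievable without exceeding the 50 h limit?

195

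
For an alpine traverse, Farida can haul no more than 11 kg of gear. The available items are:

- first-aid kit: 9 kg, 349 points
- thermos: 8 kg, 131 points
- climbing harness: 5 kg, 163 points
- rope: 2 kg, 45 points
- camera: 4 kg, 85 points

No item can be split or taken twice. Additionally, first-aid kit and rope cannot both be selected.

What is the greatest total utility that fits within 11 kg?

349

Taking first-aid kit: 9 kg used, 349 in utility.
Nothing else feasible within 11 kg beats 349.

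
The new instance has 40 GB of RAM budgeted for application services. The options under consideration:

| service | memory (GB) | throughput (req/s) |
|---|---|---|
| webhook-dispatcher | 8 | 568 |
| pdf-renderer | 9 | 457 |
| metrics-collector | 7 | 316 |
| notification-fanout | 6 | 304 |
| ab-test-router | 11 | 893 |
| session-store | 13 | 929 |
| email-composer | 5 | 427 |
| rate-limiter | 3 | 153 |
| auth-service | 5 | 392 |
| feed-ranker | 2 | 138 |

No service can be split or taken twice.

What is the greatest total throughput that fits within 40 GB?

2970

Taking the top-ratio services first gives ab-test-router + session-store + email-composer + rate-limiter + auth-service + feed-ranker for 2932 (39 GB).
Replace auth-service and feed-ranker with webhook-dispatcher: the trade gains 38 net, giving 2970 at 40 GB.
Runner-up webhook-dispatcher + ab-test-router + session-store + email-composer + feed-ranker tops out at 2955.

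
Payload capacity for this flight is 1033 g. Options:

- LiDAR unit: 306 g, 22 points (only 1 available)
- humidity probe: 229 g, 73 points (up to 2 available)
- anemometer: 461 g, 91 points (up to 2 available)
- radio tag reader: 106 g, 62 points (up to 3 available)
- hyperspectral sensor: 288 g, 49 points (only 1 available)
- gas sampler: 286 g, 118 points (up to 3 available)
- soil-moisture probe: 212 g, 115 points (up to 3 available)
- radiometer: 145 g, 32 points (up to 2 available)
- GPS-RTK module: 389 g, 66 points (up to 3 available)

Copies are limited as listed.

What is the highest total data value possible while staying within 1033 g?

534

A density-first pass picks 3×radio tag reader + 3×soil-moisture probe — 531 at 954 g.
The 212 g tied up in soil-moisture probe is better spent on gas sampler — total rises to 534 (1028 g).
The spare 5 g is too small for any remaining sensor, and no exchange beats 534.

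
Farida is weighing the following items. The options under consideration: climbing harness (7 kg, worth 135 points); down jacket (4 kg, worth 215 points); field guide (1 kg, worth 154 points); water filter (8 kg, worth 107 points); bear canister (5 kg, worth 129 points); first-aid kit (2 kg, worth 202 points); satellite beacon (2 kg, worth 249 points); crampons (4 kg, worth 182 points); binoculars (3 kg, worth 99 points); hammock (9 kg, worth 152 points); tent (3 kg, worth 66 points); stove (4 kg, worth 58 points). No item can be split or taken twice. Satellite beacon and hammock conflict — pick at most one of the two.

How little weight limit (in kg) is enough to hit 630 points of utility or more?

8

Minimise kg subject to total utility ≥ 630.
Taking down jacket + first-aid kit + satellite beacon gives 666 (≥ 630) for 8 kg.
Below 8 kg the best achievable stays under 630.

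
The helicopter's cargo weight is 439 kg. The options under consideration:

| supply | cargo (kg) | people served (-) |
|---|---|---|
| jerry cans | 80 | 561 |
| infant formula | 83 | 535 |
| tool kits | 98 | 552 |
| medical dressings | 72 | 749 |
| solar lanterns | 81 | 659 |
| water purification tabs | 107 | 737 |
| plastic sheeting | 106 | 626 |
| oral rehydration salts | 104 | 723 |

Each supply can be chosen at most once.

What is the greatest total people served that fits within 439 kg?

3258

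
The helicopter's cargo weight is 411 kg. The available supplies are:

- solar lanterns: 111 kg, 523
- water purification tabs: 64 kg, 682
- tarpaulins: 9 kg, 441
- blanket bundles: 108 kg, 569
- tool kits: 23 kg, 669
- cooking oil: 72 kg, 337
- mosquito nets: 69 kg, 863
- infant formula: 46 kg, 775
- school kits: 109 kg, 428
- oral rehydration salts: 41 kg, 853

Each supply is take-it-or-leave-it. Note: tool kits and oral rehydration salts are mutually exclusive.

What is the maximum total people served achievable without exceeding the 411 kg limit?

By people served per kg: tarpaulins 49.00, tool kits 29.09, oral rehydration salts 20.80, infant formula 16.85 lead.
Water purification tabs + tarpaulins + blanket bundles + cooking oil + mosquito nets + infant formula + oral rehydration salts uses 409 of the 411 kg and totals 4520.

4520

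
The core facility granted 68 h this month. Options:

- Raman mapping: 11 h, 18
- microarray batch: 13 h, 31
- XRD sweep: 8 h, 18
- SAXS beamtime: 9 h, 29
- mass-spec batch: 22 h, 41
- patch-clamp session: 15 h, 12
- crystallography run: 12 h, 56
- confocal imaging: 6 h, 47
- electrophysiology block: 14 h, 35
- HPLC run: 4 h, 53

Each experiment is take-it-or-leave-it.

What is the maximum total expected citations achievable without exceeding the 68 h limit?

Microarray batch + XRD sweep + SAXS beamtime + crystallography run + confocal imaging + electrophysiology block + HPLC run uses 66 of the 68 h and totals 269.
Runner-up SAXS beamtime + mass-spec batch + crystallography run + confocal imaging + electrophysiology block + HPLC run tops out at 261.

269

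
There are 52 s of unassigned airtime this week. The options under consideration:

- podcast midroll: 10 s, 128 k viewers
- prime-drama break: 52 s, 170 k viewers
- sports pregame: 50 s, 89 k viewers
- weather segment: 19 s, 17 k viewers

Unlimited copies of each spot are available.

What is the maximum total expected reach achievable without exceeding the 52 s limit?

640

Taking 5×podcast midroll: 50 s used, 640 in expected reach.
Nothing else within 52 s beats 640.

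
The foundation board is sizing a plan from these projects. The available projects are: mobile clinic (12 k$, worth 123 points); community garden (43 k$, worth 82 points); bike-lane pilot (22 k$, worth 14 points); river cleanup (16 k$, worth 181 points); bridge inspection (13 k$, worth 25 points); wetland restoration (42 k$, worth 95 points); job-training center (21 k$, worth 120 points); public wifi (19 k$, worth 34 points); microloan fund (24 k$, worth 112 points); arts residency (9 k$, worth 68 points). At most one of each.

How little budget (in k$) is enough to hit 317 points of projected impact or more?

37

Minimise k$ subject to total projected impact ≥ 317.
mobile clinic + river cleanup + arts residency reaches 372 using 37 k$.
Any bundle with less than 37 k$ falls short of 317.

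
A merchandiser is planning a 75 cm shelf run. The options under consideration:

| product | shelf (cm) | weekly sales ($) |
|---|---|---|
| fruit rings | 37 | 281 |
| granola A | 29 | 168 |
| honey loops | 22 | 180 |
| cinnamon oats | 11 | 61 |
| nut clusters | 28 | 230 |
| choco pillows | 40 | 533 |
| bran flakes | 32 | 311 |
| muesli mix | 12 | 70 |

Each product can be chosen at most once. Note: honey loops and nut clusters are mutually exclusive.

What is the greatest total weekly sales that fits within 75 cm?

Best packing: choco pillows + bran flakes — 72 cm, 844 total.
Runner-up honey loops + choco pillows + muesli mix tops out at 783.

844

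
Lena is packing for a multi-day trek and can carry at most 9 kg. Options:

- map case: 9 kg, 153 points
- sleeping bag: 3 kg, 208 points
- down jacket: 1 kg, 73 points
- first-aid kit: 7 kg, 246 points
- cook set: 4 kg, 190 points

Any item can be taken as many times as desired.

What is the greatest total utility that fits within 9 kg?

657

Best packing: 9×down jacket — 9 kg, 657 total.
Every other selection either busts 9 kg or fails to beat 657.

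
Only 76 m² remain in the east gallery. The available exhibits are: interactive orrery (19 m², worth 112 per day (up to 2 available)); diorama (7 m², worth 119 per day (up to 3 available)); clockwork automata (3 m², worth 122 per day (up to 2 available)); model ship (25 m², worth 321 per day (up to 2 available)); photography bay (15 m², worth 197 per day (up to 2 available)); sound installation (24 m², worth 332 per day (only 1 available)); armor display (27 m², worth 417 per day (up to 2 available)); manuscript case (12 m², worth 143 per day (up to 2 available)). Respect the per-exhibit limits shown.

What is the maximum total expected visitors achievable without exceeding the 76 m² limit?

Density check — clockwork automata 40.67, diorama 17.00, armor display 15.44 are the best per m².
The ratio heuristic lands on 3×diorama + 2×clockwork automata + photography bay + armor display (1215) but leaves 7 m² idle.
Replace diorama and photography bay with armor display: the trade gains 101 net, giving 1316 at 74 m².
The spare 2 m² is too small for any remaining exhibit, and no exchange beats 1316.

1316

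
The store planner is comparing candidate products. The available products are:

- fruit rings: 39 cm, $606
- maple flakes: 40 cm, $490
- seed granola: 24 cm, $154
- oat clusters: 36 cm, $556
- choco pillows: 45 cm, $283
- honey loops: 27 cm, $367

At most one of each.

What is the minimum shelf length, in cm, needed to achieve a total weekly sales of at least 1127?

75

Need the lightest bundle worth ≥ 1127.
Taking fruit rings + oat clusters gives 1162 (≥ 1127) for 75 cm.
Any bundle with less than 75 cm falls short of 1127.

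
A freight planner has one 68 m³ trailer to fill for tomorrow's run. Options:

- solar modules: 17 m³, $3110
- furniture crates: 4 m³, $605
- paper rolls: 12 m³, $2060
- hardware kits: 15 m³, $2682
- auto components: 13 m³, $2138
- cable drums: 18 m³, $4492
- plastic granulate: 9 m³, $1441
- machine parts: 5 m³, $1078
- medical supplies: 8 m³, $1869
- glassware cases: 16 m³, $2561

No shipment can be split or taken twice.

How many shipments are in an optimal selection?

The maximum revenue within 68 m³ is 13836.
One optimal bundle: solar modules + furniture crates + hardware kits + cable drums + machine parts + medical supplies (67 m³).
All optima have 6 shipments.

6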